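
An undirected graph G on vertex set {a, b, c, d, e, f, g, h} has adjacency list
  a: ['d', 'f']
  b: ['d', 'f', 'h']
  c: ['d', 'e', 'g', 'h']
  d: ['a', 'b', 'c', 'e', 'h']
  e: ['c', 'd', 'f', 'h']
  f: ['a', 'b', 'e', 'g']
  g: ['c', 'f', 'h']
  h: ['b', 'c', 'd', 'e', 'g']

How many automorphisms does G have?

1

Degrees alone do not determine every vertex (e.g. b and g both have degree 3), but their neighbour-degree multisets differ: N(b) has degrees [4, 5, 5] while N(g) has degrees [4, 4, 5]. Repeating this refinement separates all vertices, so the only automorphism is the identity.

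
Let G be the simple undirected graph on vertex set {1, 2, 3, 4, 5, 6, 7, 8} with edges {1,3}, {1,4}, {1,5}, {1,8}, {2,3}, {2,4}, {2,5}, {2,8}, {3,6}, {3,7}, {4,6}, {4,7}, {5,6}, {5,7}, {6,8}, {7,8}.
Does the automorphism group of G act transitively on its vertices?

G is 4-regular and bipartite with parts {3, 4, 5, 8} and {1, 2, 6, 7} (each part is independent and every cross-pair is an edge), so G = K_{4,4}. Aut(K_{4,4}) is the wreath product S_4 ≀ Z_2: permute within each part, then optionally swap the parts; |Aut| = 2·(4!)² = 1152. Under this action every vertex can be carried to every other, so G is vertex-transitive.

Yes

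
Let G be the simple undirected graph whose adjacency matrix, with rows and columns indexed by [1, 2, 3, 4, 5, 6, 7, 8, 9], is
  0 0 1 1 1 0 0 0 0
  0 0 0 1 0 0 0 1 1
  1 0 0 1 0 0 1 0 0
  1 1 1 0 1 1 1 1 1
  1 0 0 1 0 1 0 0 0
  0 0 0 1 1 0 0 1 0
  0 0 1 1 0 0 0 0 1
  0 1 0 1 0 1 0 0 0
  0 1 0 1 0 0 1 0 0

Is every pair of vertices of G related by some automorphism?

Vertex 4 is the only vertex of degree 8, so every automorphism fixes it; G is not vertex-transitive.

No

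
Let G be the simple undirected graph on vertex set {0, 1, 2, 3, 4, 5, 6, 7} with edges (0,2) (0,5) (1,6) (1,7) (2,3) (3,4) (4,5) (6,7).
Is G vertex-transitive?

No

G has two connected components, {0, 2, 3, 4, 5} and {1, 6, 7}; each is 2-regular, so G = C_5 ⊔ C_3. The orbit of 0 under Aut(G) is {0, 2, 3, 4, 5}, which does not contain 1, so G is not vertex-transitive.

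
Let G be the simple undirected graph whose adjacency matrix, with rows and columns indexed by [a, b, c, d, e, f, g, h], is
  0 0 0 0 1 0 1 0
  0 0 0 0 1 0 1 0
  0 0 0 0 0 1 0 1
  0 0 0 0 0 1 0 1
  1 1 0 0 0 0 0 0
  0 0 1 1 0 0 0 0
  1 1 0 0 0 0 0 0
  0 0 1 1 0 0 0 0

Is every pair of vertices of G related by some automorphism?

G has two connected components, {a, b, e, g} and {c, d, f, h}; each is 2-regular, so G = C_4 ⊔ C_4. With two isomorphic components, Aut(G) = Aut(C_4) ≀ S_2 = (D_4 × D_4) ⋊ Z_2: permute each cycle by D_4, then optionally swap the two cycles. Order 2·(2·4)² = 128. This group acts transitively on the 8 vertices.

Yes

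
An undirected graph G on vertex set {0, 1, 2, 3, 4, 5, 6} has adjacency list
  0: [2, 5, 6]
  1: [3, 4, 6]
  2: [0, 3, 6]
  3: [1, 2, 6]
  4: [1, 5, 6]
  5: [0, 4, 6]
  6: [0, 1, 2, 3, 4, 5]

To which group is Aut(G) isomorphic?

the dihedral group of order 12

Vertex 6 is the unique vertex of degree 6; the remaining 6 vertices each have degree 3 and induce a cycle, so G is the wheel on 7 vertices with hub 6. With the hub fixed, the remaining symmetry is that of the rim cycle C_6, giving the dihedral group D_6.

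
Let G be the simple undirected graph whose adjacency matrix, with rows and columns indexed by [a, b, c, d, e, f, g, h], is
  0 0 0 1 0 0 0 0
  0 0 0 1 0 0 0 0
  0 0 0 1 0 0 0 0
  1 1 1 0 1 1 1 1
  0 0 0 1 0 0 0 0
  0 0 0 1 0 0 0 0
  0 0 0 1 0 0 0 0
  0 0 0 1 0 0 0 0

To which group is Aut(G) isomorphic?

S_7

Vertex d has degree 7 and every other vertex has degree 1, so G is the star K_{1,7} with centre d. The 7 leaves are pairwise interchangeable while the centre is fixed, giving Aut(G) = S_7.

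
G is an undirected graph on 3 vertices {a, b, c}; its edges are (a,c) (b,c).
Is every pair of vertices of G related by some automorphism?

No

Vertex c is the only vertex of degree 2, so every automorphism fixes it; G is not vertex-transitive.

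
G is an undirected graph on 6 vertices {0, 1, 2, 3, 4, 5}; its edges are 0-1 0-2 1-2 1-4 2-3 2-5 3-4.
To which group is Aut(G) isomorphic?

the trivial group

Degrees alone do not determine every vertex (e.g. 0 and 3 both have degree 2), but their neighbour-degree multisets differ: N(0) has degrees [3, 4] while N(3) has degrees [2, 4]. Repeating this refinement separates all vertices, so the only automorphism is the identity.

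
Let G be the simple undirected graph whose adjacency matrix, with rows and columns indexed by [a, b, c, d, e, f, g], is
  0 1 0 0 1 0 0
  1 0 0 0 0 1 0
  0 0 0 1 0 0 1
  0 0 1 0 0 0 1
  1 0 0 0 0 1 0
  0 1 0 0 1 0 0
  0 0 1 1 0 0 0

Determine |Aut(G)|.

G has two connected components, {a, b, e, f} and {c, d, g}; each is 2-regular, so G = C_4 ⊔ C_3. No automorphism exchanges components of different sizes, hence Aut(G) is the direct product D_4 × D_3, order 48.

48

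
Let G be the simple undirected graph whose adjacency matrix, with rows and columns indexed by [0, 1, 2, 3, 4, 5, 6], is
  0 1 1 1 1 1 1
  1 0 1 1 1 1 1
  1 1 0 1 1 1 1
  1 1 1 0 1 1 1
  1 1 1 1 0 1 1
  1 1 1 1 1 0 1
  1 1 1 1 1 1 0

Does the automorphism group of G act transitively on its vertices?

All 7 vertices are pairwise adjacent: G = K_7. Any permutation of the 7 vertices preserves K_7, so Aut(K_7) = S_7 of order 7! = 5040. Under this action every vertex can be carried to every other, so G is vertex-transitive.

Yes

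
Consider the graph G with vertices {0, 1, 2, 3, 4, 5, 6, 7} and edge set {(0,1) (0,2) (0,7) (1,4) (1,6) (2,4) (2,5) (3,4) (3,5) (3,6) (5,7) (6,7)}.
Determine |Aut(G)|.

G is 3-regular and bipartite on 2^3 = 8 vertices with girth 4; it is the hypercube graph Q_3. Aut(Q_3) consists of the signed permutations of the 3 coordinate axes: 3! permutations times 2^3 sign flips, so |Aut| = 2^3·3! = 48.

48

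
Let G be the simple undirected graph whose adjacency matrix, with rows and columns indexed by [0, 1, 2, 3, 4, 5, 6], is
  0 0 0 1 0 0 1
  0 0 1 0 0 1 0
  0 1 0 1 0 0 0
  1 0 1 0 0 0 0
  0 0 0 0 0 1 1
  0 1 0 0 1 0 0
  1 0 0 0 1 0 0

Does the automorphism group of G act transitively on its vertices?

Every vertex has degree 2 and the graph is connected, so G is the 7-cycle C_7. The automorphisms of the 7-cycle are exactly the symmetries of a regular 7-gon: the dihedral group D_7, |D_7| = 14. Under this action every vertex can be carried to every other, so G is vertex-transitive.

Yes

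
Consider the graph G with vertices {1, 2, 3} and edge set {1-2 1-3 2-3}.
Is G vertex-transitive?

Every vertex has degree 2, so G is the complete graph K_3. Any permutation of the 3 vertices preserves K_3, so Aut(K_3) = S_3 of order 3! = 6. Under this action every vertex can be carried to every other, so G is vertex-transitive.

Yes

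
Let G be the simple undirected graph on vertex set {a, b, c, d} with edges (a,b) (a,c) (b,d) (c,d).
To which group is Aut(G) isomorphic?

the dihedral group of order 8

Every vertex has degree 2 and the graph is connected, so G is the 4-cycle C_4. The automorphisms of the 4-cycle are exactly the symmetries of a regular 4-gon: the dihedral group D_4, |D_4| = 8.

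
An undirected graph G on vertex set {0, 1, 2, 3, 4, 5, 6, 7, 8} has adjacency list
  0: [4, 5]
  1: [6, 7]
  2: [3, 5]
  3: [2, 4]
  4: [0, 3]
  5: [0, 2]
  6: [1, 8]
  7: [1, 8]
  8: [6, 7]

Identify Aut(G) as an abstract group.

G has two connected components, {0, 2, 3, 4, 5} and {1, 6, 7, 8}; each is 2-regular, so G = C_5 ⊔ C_4. No automorphism exchanges components of different sizes, hence Aut(G) is the direct product D_4 × D_5, order 80.

D_4 × D_5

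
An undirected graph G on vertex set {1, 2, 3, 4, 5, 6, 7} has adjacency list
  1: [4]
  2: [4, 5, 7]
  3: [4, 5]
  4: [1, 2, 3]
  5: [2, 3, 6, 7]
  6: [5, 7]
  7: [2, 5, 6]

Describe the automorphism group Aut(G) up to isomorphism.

the trivial group

The degree sequence is [1, 3, 2, 3, 4, 2, 3]. Checking the degree-preserving permutations of the vertex set shows that none except the identity preserves every edge, so Aut(G) is trivial.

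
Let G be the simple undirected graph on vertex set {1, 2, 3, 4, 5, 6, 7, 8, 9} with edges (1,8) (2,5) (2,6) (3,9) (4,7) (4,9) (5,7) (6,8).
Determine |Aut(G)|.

2

The degree sequence is [1, 2, 1, 2, 2, 2, 2, 2, 2]; the two degree-1 vertices 1 and 3 are the ends of a path, so G = P_9. The only nontrivial automorphism of a path is the end-to-end reflection, so Aut(G) ≅ Z_2.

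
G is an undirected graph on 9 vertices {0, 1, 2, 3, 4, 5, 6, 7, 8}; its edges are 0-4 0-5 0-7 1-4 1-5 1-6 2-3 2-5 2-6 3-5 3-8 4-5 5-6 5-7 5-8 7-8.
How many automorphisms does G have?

16

Vertex 5 is the unique vertex of degree 8; the remaining 8 vertices each have degree 3 and induce a cycle, so G is the wheel on 9 vertices with hub 5. With the hub fixed, the remaining symmetry is that of the rim cycle C_8, giving the dihedral group D_8.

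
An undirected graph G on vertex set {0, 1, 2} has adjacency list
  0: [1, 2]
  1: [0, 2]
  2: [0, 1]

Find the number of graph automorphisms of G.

6

All 3 vertices are pairwise adjacent: G = K_3. Any permutation of the 3 vertices preserves K_3, so Aut(K_3) = S_3 of order 3! = 6.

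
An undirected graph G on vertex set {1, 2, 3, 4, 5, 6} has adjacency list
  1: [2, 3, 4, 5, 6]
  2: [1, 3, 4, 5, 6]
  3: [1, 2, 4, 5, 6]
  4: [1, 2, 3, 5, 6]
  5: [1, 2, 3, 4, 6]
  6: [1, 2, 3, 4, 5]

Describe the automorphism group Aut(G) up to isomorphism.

the symmetric group on 6 letters

Every vertex has degree 5, so G is the complete graph K_6. Any permutation of the 6 vertices preserves K_6, so Aut(K_6) = S_6 of order 6! = 720.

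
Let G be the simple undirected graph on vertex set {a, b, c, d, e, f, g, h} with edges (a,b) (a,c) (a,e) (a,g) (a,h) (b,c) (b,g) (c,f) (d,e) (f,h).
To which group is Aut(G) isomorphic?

1

The degree sequence is [5, 3, 3, 1, 2, 2, 2, 2]. Checking the degree-preserving permutations of the vertex set shows that none except the identity preserves every edge, so Aut(G) is trivial.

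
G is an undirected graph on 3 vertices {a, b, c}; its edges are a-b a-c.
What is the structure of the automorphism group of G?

C_2

The degree sequence is [2, 1, 1]; the two degree-1 vertices b and c are the ends of a path, so G = P_3. A path has exactly one nontrivial symmetry — reversal — giving Aut(G) of order 2.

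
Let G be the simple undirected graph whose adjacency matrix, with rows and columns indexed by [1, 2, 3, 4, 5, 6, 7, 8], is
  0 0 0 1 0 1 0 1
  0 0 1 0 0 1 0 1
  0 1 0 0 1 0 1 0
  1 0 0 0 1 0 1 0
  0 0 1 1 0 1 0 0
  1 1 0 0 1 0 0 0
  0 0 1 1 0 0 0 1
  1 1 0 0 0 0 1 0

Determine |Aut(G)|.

G is 3-regular and bipartite on 2^3 = 8 vertices with girth 4; it is the hypercube graph Q_3. The symmetry group of the 3-cube is the hyperoctahedral group B_3 = Z_2 ≀ S_3, of order 2^3·3! = 48.

48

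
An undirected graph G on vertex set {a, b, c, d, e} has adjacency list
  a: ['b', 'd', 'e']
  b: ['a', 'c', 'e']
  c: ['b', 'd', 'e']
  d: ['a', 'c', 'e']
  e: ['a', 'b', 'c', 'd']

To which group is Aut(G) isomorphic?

D_4

Vertex e is the unique vertex of degree 4; the remaining 4 vertices each have degree 3 and induce a cycle, so G is the wheel on 5 vertices with hub e. With the hub fixed, the remaining symmetry is that of the rim cycle C_4, giving the dihedral group D_4.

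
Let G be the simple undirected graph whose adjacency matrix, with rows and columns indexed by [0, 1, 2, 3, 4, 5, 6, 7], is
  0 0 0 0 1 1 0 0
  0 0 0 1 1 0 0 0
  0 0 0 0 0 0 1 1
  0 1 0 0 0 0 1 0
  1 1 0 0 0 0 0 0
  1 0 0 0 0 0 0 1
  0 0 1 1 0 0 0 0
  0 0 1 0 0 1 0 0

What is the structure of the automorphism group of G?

D_8

Every vertex has degree 2 and the graph is connected, so G is the 8-cycle C_8. The automorphisms of the 8-cycle are exactly the symmetries of a regular 8-gon: the dihedral group D_8, |D_8| = 16.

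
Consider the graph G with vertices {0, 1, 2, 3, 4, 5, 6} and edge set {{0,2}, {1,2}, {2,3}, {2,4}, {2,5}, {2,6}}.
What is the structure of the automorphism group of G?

Vertex 2 has degree 6 and every other vertex has degree 1, so G is the star K_{1,6} with centre 2. Any automorphism fixes the centre and permutes the 6 leaves freely, so Aut(G) ≅ S_6 of order 6! = 720.

S_6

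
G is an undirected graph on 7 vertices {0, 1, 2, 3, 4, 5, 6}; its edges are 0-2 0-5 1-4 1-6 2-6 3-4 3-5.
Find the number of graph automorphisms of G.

Every vertex has degree 2 and the graph is connected, so G is the 7-cycle C_7. C_7 has 7 rotations and 7 reflections, so Aut(C_7) ≅ D_7 of order 14.

14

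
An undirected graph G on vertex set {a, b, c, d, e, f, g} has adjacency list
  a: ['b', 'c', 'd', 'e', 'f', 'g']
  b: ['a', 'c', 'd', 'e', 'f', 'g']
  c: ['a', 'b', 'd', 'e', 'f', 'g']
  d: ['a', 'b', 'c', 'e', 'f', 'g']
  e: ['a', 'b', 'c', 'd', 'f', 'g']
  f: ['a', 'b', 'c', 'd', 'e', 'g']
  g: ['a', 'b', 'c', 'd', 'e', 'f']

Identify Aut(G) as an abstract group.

S_7

All 7 vertices are pairwise adjacent: G = K_7. Every bijection on the vertex set is an automorphism of K_7; hence Aut(K_7) ≅ S_7, order 5040.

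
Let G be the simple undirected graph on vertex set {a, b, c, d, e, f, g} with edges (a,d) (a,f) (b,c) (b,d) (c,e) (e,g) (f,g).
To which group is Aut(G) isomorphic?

Every vertex has degree 2 and the graph is connected, so G is the 7-cycle C_7. The automorphisms of the 7-cycle are exactly the symmetries of a regular 7-gon: the dihedral group D_7, |D_7| = 14.

D_7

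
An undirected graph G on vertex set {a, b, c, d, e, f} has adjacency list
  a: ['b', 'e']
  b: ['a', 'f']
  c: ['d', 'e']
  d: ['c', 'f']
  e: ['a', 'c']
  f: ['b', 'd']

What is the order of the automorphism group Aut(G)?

G is 2-regular and connected on 6 vertices, i.e. the cycle C_6. C_6 has 6 rotations and 6 reflections, so Aut(C_6) ≅ D_6 of order 12.

12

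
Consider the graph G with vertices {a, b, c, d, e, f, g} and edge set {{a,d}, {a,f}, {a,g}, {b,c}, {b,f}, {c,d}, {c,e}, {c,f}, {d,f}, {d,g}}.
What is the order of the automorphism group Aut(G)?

1

The degree sequence is [3, 2, 4, 4, 1, 4, 2]. Checking the degree-preserving permutations of the vertex set shows that none except the identity preserves every edge, so Aut(G) is trivial.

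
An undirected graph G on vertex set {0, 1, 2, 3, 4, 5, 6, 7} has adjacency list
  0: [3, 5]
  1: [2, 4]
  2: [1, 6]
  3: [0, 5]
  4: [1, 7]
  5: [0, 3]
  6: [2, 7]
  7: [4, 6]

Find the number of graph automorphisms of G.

G has two connected components, {1, 2, 4, 6, 7} and {0, 3, 5}; each is 2-regular, so G = C_5 ⊔ C_3. The components are non-isomorphic (different sizes), so Aut(G) = Aut(C_3) × Aut(C_5) = D_3 × D_5 of order 6·10 = 60.

60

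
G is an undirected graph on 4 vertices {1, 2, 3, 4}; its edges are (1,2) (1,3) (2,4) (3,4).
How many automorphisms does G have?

G is 2-regular and connected on 4 vertices, i.e. the cycle C_4. The automorphisms of the 4-cycle are exactly the symmetries of a regular 4-gon: the dihedral group D_4, |D_4| = 8.

8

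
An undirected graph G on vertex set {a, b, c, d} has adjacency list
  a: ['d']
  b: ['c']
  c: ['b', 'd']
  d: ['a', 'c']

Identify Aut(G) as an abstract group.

The degree sequence is [1, 1, 2, 2]; the two degree-1 vertices a and b are the ends of a path, so G = P_4. The only nontrivial automorphism of a path is the end-to-end reflection, so Aut(G) ≅ Z_2.

Z_2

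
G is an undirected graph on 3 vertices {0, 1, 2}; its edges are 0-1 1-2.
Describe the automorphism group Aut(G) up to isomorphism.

The degree sequence is [1, 2, 1]; the two degree-1 vertices 0 and 2 are the ends of a path, so G = P_3. The only nontrivial automorphism of a path is the end-to-end reflection, so Aut(G) ≅ Z_2.

the cyclic group of order 2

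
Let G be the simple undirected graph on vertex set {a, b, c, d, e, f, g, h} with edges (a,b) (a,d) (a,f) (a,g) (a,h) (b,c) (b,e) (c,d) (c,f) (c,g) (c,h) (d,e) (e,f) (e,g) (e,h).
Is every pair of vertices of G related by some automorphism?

Automorphisms preserve degree, but G has vertices of degree 3 and vertices of degree 5; no automorphism maps one to the other, so G is not vertex-transitive.

No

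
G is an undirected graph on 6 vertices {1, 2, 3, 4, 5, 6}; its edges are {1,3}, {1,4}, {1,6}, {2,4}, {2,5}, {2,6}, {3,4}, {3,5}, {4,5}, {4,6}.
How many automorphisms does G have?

10

Vertex 4 is the unique vertex of degree 5; the remaining 5 vertices each have degree 3 and induce a cycle, so G is the wheel on 6 vertices with hub 4. With the hub fixed, the remaining symmetry is that of the rim cycle C_5, giving the dihedral group D_5.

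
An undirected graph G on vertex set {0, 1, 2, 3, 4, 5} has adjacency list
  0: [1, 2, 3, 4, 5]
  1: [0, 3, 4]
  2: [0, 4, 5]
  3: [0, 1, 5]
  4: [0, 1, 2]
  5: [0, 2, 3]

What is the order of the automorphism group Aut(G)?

Vertex 0 is the unique vertex of degree 5; the remaining 5 vertices each have degree 3 and induce a cycle, so G is the wheel on 6 vertices with hub 0. Every automorphism fixes the hub and acts on the rim 5-cycle, so Aut(G) ≅ Aut(C_5) = D_5 of order 10.

10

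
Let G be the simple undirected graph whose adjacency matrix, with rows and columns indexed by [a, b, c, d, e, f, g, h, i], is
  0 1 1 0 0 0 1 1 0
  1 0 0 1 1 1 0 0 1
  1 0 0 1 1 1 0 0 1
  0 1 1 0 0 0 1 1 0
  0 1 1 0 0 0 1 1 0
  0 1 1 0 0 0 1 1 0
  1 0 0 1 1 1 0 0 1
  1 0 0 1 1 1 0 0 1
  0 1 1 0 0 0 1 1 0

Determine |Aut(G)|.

2880

The vertices split by degree into {b, c, g, h} (degree 5) and {a, d, e, f, i} (degree 4); every edge runs between the two parts, so G is the complete bipartite graph K_{4,5}. Automorphisms preserve the bipartition setwise (since the parts differ in size) and act as S_5 × S_4 within it; |Aut| = 2880.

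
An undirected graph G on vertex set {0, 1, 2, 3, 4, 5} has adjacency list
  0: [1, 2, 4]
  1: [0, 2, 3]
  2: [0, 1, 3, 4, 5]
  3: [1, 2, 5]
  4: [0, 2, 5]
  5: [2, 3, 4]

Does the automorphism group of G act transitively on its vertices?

Vertex 2 is the only vertex of degree 5, so every automorphism fixes it; G is not vertex-transitive.

No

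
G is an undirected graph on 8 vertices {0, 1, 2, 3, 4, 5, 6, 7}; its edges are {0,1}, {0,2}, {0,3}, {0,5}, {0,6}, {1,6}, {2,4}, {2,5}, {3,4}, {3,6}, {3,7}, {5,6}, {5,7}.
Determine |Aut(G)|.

Degrees alone do not determine every vertex (e.g. 1 and 4 both have degree 2), but their neighbour-degree multisets differ: N(1) has degrees [4, 5] while N(4) has degrees [3, 4]. Repeating this refinement separates all vertices, so the only automorphism is the identity.

1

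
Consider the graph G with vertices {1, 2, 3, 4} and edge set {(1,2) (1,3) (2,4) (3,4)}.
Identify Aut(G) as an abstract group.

the dihedral group of order 8

Every vertex has degree 2 and the graph is connected, so G is the 4-cycle C_4. The automorphisms of the 4-cycle are exactly the symmetries of a regular 4-gon: the dihedral group D_4, |D_4| = 8.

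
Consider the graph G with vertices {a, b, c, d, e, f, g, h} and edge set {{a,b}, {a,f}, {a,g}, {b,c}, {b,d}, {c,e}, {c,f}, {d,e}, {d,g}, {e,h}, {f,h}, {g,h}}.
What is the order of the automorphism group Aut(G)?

G is 3-regular and bipartite on 2^3 = 8 vertices with girth 4; it is the hypercube graph Q_3. Aut(Q_3) consists of the signed permutations of the 3 coordinate axes: 3! permutations times 2^3 sign flips, so |Aut| = 2^3·3! = 48.

48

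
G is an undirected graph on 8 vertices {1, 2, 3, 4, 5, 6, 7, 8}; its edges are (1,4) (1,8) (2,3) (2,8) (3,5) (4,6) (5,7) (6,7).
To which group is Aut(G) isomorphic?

G is 2-regular and connected on 8 vertices, i.e. the cycle C_8. C_8 has 8 rotations and 8 reflections, so Aut(C_8) ≅ D_8 of order 16.

D_8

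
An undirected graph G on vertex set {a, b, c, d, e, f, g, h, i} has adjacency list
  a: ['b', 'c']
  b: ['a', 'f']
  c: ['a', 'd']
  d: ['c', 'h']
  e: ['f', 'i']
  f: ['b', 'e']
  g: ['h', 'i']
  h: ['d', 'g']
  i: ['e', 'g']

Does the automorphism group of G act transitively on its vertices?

Yes

Every vertex has degree 2 and the graph is connected, so G is the 9-cycle C_9. C_9 has 9 rotations and 9 reflections, so Aut(C_9) ≅ D_9 of order 18. Under this action every vertex can be carried to every other, so G is vertex-transitive.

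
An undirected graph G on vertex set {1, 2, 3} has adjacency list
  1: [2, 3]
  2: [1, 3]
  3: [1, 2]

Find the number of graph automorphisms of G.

Every vertex has degree 2, so G is the complete graph K_3. Every bijection on the vertex set is an automorphism of K_3; hence Aut(K_3) ≅ S_3, order 6.

6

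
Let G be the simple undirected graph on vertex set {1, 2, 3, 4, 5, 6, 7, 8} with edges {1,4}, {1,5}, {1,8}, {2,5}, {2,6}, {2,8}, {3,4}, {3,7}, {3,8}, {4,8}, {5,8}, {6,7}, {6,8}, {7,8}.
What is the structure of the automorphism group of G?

the dihedral group of order 14

Vertex 8 is the unique vertex of degree 7; the remaining 7 vertices each have degree 3 and induce a cycle, so G is the wheel on 8 vertices with hub 8. Every automorphism fixes the hub and acts on the rim 7-cycle, so Aut(G) ≅ Aut(C_7) = D_7 of order 14.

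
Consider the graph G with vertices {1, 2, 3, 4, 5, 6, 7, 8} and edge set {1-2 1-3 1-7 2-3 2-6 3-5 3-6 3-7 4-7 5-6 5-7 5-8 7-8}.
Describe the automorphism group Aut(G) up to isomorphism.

Degrees alone do not determine every vertex (e.g. 1 and 2 both have degree 3), but their neighbour-degree multisets differ: N(1) has degrees [3, 5, 5] while N(2) has degrees [3, 3, 5]. Repeating this refinement separates all vertices, so the only automorphism is the identity.

1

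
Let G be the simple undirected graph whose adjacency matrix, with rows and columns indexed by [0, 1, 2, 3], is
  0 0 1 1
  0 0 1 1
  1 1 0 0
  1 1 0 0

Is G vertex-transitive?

G is 2-regular and bipartite on 2^2 = 4 vertices with girth 4; it is the hypercube graph Q_2. The symmetry group of the 2-cube is the hyperoctahedral group B_2 = Z_2 ≀ S_2, of order 2^2·2! = 8. Under this action every vertex can be carried to every other, so G is vertex-transitive.

Yes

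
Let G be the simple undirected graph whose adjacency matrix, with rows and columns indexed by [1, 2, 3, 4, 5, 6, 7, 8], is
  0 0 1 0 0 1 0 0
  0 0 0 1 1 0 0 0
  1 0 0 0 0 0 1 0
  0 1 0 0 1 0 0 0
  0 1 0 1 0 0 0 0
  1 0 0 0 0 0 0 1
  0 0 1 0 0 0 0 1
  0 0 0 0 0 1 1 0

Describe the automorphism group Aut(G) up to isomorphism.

D_5 × D_3

G has two connected components, {1, 3, 6, 7, 8} and {2, 4, 5}; each is 2-regular, so G = C_5 ⊔ C_3. The components are non-isomorphic (different sizes), so Aut(G) = Aut(C_5) × Aut(C_3) = D_5 × D_3 of order 10·6 = 60.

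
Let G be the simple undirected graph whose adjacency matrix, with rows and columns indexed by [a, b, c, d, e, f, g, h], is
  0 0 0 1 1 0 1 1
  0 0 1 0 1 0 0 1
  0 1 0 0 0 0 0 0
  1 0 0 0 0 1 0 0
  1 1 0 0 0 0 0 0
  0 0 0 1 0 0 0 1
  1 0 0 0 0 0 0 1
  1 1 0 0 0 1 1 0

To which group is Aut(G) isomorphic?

The degree sequence is [4, 3, 1, 2, 2, 2, 2, 4]. Checking the degree-preserving permutations of the vertex set shows that none except the identity preserves every edge, so Aut(G) is trivial.

{e}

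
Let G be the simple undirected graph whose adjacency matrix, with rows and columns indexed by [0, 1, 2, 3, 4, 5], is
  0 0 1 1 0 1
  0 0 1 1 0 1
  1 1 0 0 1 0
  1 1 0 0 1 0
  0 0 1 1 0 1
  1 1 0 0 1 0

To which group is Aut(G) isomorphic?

(S_3 × S_3) ⋊ Z_2

G is 3-regular and bipartite with parts {2, 3, 5} and {0, 1, 4} (each part is independent and every cross-pair is an edge), so G = K_{3,3}. Aut(K_{3,3}) is the wreath product S_3 ≀ Z_2: permute within each part, then optionally swap the parts; |Aut| = 2·(3!)² = 72.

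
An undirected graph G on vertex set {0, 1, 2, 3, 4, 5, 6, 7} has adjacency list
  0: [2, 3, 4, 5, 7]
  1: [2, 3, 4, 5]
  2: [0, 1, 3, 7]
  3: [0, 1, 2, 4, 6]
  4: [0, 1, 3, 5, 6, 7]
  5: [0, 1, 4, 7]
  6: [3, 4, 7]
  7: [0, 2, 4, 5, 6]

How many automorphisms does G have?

1

The degree sequence is [5, 4, 4, 5, 6, 4, 3, 5]. Checking the degree-preserving permutations of the vertex set shows that none except the identity preserves every edge, so Aut(G) is trivial.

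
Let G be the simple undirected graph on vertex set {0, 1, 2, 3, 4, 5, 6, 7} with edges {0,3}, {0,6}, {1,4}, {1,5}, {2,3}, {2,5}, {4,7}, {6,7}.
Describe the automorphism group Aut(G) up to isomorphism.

G is 2-regular and connected on 8 vertices, i.e. the cycle C_8. The automorphisms of the 8-cycle are exactly the symmetries of a regular 8-gon: the dihedral group D_8, |D_8| = 16.

the dihedral group of order 16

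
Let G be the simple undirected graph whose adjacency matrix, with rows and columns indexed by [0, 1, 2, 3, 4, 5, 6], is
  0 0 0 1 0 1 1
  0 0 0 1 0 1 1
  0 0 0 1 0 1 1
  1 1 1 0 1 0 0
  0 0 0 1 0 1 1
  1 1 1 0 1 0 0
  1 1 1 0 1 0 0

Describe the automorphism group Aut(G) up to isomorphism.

S_3 × S_4

The vertices split by degree into {3, 5, 6} (degree 4) and {0, 1, 2, 4} (degree 3); every edge runs between the two parts, so G is the complete bipartite graph K_{3,4}. Automorphisms preserve the bipartition setwise (since the parts differ in size) and act as S_3 × S_4 within it; |Aut| = 144.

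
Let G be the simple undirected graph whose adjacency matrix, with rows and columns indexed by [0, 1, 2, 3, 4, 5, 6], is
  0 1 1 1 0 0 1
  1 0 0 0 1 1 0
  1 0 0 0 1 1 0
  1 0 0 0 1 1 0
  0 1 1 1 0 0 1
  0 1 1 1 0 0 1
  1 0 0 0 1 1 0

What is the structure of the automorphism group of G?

S_3 × S_4

The vertices split by degree into {0, 4, 5} (degree 4) and {1, 2, 3, 6} (degree 3); every edge runs between the two parts, so G is the complete bipartite graph K_{3,4}. Automorphisms preserve the bipartition setwise (since the parts differ in size) and act as S_3 × S_4 within it; |Aut| = 144.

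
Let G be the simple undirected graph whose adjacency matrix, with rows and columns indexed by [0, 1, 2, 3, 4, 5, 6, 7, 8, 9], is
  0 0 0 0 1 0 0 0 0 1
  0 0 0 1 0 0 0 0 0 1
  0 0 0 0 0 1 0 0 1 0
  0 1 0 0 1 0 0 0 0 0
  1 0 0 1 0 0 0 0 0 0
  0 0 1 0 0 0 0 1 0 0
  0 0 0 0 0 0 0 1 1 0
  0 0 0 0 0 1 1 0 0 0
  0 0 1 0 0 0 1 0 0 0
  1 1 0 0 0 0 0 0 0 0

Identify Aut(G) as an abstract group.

(D_5 × D_5) ⋊ Z_2

G has two connected components, {0, 1, 3, 4, 9} and {2, 5, 6, 7, 8}; each is 2-regular, so G = C_5 ⊔ C_5. With two isomorphic components, Aut(G) = Aut(C_5) ≀ S_2 = (D_5 × D_5) ⋊ Z_2: permute each cycle by D_5, then optionally swap the two cycles. Order 2·(2·5)² = 200.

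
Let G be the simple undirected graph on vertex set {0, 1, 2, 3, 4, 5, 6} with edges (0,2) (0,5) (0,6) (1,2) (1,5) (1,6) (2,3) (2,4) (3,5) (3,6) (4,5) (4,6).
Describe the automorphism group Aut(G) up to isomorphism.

The vertices split by degree into {2, 5, 6} (degree 4) and {0, 1, 3, 4} (degree 3); every edge runs between the two parts, so G is the complete bipartite graph K_{3,4}. Automorphisms preserve the bipartition setwise (since the parts differ in size) and act as S_4 × S_3 within it; |Aut| = 144.

S_4 × S_3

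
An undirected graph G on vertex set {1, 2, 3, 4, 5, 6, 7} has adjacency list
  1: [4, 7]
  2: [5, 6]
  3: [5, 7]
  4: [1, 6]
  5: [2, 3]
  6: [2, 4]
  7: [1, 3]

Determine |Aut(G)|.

14

Every vertex has degree 2 and the graph is connected, so G is the 7-cycle C_7. The automorphisms of the 7-cycle are exactly the symmetries of a regular 7-gon: the dihedral group D_7, |D_7| = 14.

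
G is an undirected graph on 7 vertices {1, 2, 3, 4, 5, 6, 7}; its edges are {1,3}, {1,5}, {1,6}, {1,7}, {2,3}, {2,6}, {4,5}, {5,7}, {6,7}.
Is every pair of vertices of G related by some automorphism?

Vertex 1 is the only vertex of degree 4, so every automorphism fixes it; G is not vertex-transitive.

No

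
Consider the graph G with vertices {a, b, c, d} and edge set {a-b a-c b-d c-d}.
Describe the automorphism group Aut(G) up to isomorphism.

(S_2 × S_2) ⋊ Z_2

G is 2-regular and bipartite with parts {b, c} and {a, d} (each part is independent and every cross-pair is an edge), so G = K_{2,2}. Each part can be permuted independently (S_2 × S_2) and the two equal-size parts can also be swapped, giving (S_2 × S_2) ⋊ Z_2 of order 2·(2!)² = 8.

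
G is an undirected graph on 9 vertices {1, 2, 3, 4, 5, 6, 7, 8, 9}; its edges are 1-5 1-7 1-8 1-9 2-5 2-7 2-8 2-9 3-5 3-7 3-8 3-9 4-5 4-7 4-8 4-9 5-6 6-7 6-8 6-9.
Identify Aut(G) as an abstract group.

The vertices split by degree into {5, 7, 8, 9} (degree 5) and {1, 2, 3, 4, 6} (degree 4); every edge runs between the two parts, so G is the complete bipartite graph K_{4,5}. Automorphisms preserve the bipartition setwise (since the parts differ in size) and act as S_5 × S_4 within it; |Aut| = 2880.

S_5 × S_4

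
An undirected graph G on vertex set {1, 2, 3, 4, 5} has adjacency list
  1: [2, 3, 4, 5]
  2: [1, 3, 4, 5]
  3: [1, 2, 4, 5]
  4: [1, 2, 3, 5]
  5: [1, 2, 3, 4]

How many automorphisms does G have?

All 5 vertices are pairwise adjacent: G = K_5. Every bijection on the vertex set is an automorphism of K_5; hence Aut(K_5) ≅ S_5, order 120.

120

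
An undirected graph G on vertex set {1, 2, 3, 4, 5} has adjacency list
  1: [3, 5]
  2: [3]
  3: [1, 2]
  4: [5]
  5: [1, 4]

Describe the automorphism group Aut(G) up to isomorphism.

The degree sequence is [2, 1, 2, 1, 2]; the two degree-1 vertices 2 and 4 are the ends of a path, so G = P_5. The only nontrivial automorphism of a path is the end-to-end reflection, so Aut(G) ≅ Z_2.

the cyclic group of order 2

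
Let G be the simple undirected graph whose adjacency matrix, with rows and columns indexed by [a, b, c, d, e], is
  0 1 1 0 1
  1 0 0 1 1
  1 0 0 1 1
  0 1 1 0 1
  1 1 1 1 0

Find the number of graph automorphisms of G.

Vertex e is the unique vertex of degree 4; the remaining 4 vertices each have degree 3 and induce a cycle, so G is the wheel on 5 vertices with hub e. Every automorphism fixes the hub and acts on the rim 4-cycle, so Aut(G) ≅ Aut(C_4) = D_4 of order 8.

8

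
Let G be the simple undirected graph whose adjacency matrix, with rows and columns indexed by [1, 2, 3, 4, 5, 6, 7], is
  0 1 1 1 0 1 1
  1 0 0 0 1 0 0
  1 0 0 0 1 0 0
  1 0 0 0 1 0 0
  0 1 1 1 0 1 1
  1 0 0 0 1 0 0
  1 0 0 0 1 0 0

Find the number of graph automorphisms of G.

240

The vertices split by degree into {1, 5} (degree 5) and {2, 3, 4, 6, 7} (degree 2); every edge runs between the two parts, so G is the complete bipartite graph K_{2,5}. The parts have unequal sizes, so no automorphism swaps them; each part is permuted independently, giving S_2 × S_5 of order 2!·5! = 240.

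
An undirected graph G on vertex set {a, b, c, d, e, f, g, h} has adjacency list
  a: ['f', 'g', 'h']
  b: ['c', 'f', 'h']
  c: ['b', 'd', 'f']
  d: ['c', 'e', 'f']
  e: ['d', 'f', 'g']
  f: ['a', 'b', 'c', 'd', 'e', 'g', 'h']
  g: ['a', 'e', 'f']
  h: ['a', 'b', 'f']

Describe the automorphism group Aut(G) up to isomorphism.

the dihedral group of order 14

Vertex f is the unique vertex of degree 7; the remaining 7 vertices each have degree 3 and induce a cycle, so G is the wheel on 8 vertices with hub f. With the hub fixed, the remaining symmetry is that of the rim cycle C_7, giving the dihedral group D_7.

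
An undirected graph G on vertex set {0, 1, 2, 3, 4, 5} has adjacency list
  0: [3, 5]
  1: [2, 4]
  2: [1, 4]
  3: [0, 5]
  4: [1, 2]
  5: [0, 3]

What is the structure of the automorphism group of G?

(D_3 × D_3) ⋊ Z_2

G has two connected components, {1, 2, 4} and {0, 3, 5}; each is 2-regular, so G = C_3 ⊔ C_3. Aut of a disjoint union of two copies of C_3 is the wreath product D_3 ≀ Z_2, of order 2·6² = 72.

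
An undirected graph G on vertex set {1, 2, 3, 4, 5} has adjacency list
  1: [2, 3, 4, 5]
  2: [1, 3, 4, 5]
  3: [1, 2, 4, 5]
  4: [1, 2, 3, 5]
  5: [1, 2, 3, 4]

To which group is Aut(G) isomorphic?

the symmetric group on 5 letters

Every vertex has degree 4, so G is the complete graph K_5. Any permutation of the 5 vertices preserves K_5, so Aut(K_5) = S_5 of order 5! = 120.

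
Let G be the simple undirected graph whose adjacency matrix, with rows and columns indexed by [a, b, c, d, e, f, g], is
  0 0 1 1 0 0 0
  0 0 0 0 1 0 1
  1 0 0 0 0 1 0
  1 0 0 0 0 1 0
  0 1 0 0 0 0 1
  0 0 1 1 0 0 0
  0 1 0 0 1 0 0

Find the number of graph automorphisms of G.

48

G has two connected components, {a, c, d, f} and {b, e, g}; each is 2-regular, so G = C_4 ⊔ C_3. The components are non-isomorphic (different sizes), so Aut(G) = Aut(C_4) × Aut(C_3) = D_4 × D_3 of order 8·6 = 48.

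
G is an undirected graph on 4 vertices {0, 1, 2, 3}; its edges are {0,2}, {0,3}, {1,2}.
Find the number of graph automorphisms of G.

2

The degree sequence is [2, 1, 2, 1]; the two degree-1 vertices 1 and 3 are the ends of a path, so G = P_4. A path has exactly one nontrivial symmetry — reversal — giving Aut(G) of order 2.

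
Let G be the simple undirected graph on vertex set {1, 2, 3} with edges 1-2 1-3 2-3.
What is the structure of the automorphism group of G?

S_3

Every vertex has degree 2, so G is the complete graph K_3. Every bijection on the vertex set is an automorphism of K_3; hence Aut(K_3) ≅ S_3, order 6.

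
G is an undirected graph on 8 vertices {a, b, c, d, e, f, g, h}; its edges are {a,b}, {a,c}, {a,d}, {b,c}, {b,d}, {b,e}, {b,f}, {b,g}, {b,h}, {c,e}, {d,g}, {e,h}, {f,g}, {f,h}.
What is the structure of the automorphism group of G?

the dihedral group of order 14

Vertex b is the unique vertex of degree 7; the remaining 7 vertices each have degree 3 and induce a cycle, so G is the wheel on 8 vertices with hub b. With the hub fixed, the remaining symmetry is that of the rim cycle C_7, giving the dihedral group D_7.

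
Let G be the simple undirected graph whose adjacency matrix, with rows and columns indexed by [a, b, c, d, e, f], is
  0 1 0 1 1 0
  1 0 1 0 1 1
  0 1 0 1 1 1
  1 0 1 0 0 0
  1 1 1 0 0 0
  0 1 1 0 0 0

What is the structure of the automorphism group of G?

Degrees alone do not determine every vertex (e.g. a and e both have degree 3), but their neighbour-degree multisets differ: N(a) has degrees [2, 3, 4] while N(e) has degrees [3, 4, 4]. Repeating this refinement separates all vertices, so the only automorphism is the identity.

1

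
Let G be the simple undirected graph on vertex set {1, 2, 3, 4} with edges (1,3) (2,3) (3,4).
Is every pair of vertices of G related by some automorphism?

Vertex 3 is the only vertex of degree 3, so every automorphism fixes it; G is not vertex-transitive.

No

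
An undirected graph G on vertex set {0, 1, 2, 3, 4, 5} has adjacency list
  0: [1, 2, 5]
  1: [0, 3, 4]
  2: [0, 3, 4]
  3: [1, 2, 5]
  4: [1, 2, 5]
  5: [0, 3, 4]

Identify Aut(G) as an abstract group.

(S_3 × S_3) ⋊ Z_2

G is 3-regular and bipartite with parts {1, 2, 5} and {0, 3, 4} (each part is independent and every cross-pair is an edge), so G = K_{3,3}. Aut(K_{3,3}) is the wreath product S_3 ≀ Z_2: permute within each part, then optionally swap the parts; |Aut| = 2·(3!)² = 72.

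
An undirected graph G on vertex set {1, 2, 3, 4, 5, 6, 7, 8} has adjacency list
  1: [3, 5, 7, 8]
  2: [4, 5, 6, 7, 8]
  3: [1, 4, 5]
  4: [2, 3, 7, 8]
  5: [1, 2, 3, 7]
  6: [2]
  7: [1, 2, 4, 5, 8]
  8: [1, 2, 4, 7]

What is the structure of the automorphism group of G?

The degree sequence is [4, 5, 3, 4, 4, 1, 5, 4]. Checking the degree-preserving permutations of the vertex set shows that none except the identity preserves every edge, so Aut(G) is trivial.

the trivial group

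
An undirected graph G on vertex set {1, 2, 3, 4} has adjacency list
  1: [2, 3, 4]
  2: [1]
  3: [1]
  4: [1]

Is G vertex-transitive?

Vertex 1 is the only vertex of degree 3, so every automorphism fixes it; G is not vertex-transitive.

No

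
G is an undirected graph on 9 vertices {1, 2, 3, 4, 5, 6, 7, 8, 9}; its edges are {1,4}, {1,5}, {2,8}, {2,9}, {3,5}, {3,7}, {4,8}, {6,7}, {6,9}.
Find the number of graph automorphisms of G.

Every vertex has degree 2 and the graph is connected, so G is the 9-cycle C_9. The automorphisms of the 9-cycle are exactly the symmetries of a regular 9-gon: the dihedral group D_9, |D_9| = 18.

18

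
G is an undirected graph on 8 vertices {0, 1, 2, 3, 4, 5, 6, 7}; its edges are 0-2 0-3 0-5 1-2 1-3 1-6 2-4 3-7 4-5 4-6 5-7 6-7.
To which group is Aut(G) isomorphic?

G is 3-regular and bipartite on 2^3 = 8 vertices with girth 4; it is the hypercube graph Q_3. The symmetry group of the 3-cube is the hyperoctahedral group B_3 = Z_2 ≀ S_3, of order 2^3·3! = 48.

the hyperoctahedral group B_3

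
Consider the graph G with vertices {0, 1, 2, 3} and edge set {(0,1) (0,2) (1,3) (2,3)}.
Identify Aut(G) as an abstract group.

the dihedral group of order 8

G is 2-regular and connected on 4 vertices, i.e. the cycle C_4. C_4 has 4 rotations and 4 reflections, so Aut(C_4) ≅ D_4 of order 8.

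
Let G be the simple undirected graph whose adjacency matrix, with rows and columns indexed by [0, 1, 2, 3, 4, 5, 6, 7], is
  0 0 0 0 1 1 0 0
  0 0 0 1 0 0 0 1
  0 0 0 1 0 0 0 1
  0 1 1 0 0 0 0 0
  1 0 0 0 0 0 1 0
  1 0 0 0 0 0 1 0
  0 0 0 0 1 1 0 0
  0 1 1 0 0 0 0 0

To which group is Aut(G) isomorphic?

G has two connected components, {0, 4, 5, 6} and {1, 2, 3, 7}; each is 2-regular, so G = C_4 ⊔ C_4. Aut of a disjoint union of two copies of C_4 is the wreath product D_4 ≀ Z_2, of order 2·8² = 128.

(D_4 × D_4) ⋊ Z_2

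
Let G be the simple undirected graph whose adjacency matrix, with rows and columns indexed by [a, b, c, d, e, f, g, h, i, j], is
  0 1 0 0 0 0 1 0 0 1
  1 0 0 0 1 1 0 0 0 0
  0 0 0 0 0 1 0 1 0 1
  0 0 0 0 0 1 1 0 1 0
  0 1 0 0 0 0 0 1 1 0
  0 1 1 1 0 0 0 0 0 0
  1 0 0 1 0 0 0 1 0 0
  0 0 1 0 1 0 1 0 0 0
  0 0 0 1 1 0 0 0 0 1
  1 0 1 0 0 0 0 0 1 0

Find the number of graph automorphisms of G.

G is 3-regular on 10 vertices with no triangles and no 4-cycles (girth 5): this is the Petersen graph. It is a classical fact that the Petersen graph has automorphism group S_5 (order 120), arising from its description as the Kneser graph K(5,2).

120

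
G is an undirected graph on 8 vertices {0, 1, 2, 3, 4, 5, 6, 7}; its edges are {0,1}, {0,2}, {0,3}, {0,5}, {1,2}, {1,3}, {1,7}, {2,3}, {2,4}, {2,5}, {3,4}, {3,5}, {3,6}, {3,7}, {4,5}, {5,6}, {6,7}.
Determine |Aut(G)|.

Degrees alone do not determine every vertex (e.g. 0 and 1 both have degree 4), but their neighbour-degree multisets differ: N(0) has degrees [4, 5, 5, 7] while N(1) has degrees [3, 4, 5, 7]. Repeating this refinement separates all vertices, so the only automorphism is the identity.

1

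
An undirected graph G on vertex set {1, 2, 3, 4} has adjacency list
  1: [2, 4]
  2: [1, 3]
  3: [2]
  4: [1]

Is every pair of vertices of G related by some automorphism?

No

Automorphisms preserve degree, but G has vertices of degree 1 and vertices of degree 2; no automorphism maps one to the other, so G is not vertex-transitive.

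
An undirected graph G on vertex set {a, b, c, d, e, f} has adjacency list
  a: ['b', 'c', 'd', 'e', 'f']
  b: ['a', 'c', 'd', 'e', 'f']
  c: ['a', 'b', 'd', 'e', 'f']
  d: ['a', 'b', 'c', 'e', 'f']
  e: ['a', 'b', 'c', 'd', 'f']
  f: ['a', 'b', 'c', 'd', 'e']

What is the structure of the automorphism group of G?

the symmetric group on 6 letters

Every vertex has degree 5, so G is the complete graph K_6. Every bijection on the vertex set is an automorphism of K_6; hence Aut(K_6) ≅ S_6, order 720.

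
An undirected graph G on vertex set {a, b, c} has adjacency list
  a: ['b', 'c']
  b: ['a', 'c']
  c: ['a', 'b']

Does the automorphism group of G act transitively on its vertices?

Yes

Every vertex has degree 2, so G is the complete graph K_3. Any permutation of the 3 vertices preserves K_3, so Aut(K_3) = S_3 of order 3! = 6. This group acts transitively on the 3 vertices.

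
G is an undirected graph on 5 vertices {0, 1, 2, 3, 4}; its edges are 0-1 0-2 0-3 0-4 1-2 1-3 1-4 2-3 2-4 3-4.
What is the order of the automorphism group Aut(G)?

All 5 vertices are pairwise adjacent: G = K_5. Any permutation of the 5 vertices preserves K_5, so Aut(K_5) = S_5 of order 5! = 120.

120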